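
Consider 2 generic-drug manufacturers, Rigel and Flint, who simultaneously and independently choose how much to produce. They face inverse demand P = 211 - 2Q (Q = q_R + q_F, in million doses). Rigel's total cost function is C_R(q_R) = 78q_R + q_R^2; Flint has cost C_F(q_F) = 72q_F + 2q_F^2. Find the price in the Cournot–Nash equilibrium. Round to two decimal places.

Rigel's profit: π_R = (211 - 2Q)q_R - (78q_R + q_R²). Setting ∂π_R/∂q_R = 0: 133 - 6q_R - 2(q_F) = 0.
Flint's profit: π_F = (211 - 2Q)q_F - (72q_F + 2q_F²). Setting ∂π_F/∂q_F = 0: 139 - 8q_F - 2(q_R) = 0.
Rearranging gives the reaction functions q_R = (133 - 2q_F)/6 and q_F = (139 - 2q_R)/8.
Solving the pair: q_R = 393/22, q_F = 142/11.
Total output Q = 677/22, so price P = 211 - 2·(677/22) = 1644/11.

149.45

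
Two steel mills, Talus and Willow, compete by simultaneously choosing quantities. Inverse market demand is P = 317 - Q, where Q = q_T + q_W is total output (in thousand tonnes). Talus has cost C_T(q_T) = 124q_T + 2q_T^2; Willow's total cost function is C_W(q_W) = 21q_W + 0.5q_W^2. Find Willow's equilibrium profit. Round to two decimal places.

13006.34

Talus's profit: π_T = (317 - Q)q_T - (124q_T + 2q_T²). Setting ∂π_T/∂q_T = 0: 193 - 6q_T - (q_W) = 0.
Willow's profit: π_W = (317 - Q)q_W - (21q_W + (1/2)q_W²). Setting ∂π_W/∂q_W = 0: 296 - 3q_W - (q_T) = 0.
Rearranging gives the reaction functions q_T = (193 - q_W)/6 and q_W = (296 - q_T)/3.
Substituting one into the other gives q_T = 283/17 and q_W = 1583/17.
Price P = 317 - 1866/17 = 207.2353.
Willow's profit: 207.2353·(1583/17) - 21·(1583/17) - (1/2)(1583/17)² = 13006.3443.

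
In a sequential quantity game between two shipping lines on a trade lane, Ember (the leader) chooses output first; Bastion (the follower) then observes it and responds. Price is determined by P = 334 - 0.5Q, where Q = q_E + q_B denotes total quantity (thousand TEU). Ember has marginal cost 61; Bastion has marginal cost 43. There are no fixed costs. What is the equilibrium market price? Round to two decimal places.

124.75

Solve by backward induction. Given q_E, the follower Bastion maximises π_B = (334 - (1/2)q_E - (1/2)q_B)q_B - 43q_B.
∂π_B/∂q_B = 291 - (1/2)q_E - q_B = 0 gives the reaction function q_B = (291 - (1/2)q_E).
The leader anticipates this reaction. Substituting into P = 334 - 0.5Q gives P = 377/2 - (1/4)q_E, so π_E = (377/2 - (1/4)q_E)q_E - 61q_E.
Maximising: ∂π_E/∂q_E = 255/2 - (1/2)q_E = 0, giving q_E = 255.
Then q_B = (291 - (1/2)·255) = 327/2.
Total output Q = 837/2, so price P = 334 - (1/2)·(837/2) = 499/4.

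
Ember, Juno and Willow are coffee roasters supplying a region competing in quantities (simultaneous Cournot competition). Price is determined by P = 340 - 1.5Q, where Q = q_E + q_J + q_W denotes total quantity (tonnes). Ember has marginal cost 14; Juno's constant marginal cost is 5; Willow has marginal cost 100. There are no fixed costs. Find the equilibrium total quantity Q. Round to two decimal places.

150.17

Ember's profit: π_E = (340 - 1.5Q)q_E - (14q_E). Setting ∂π_E/∂q_E = 0: 326 - 3q_E - (3/2)(q_J + q_W) = 0.
Juno's first-order condition: 335 - 3q_J - (3/2)(q_E + q_W) = 0.
Willow's profit: π_W = (340 - 1.5Q)q_W - (100q_W). Setting ∂π_W/∂q_W = 0: 240 - 3q_W - (3/2)(q_E + q_J) = 0.
Adding the 3 conditions: 901 − 3Q − 3Q = 0, i.e. Q = 901/6.
Back-substituting: q_E = (326 − 901/4)/(3/2) = 403/6, q_J = (335 − 901/4)/(3/2) = 439/6, q_W = (240 − 901/4)/(3/2) = 59/6.
Total output Q = 403/6 + 439/6 + 59/6 = 901/6.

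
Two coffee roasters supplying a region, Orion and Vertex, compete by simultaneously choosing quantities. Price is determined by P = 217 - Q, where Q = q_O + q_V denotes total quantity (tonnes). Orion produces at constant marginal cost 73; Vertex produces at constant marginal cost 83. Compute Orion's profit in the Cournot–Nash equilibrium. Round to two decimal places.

Orion's profit: π_O = (217 - Q)q_O - (73q_O). Setting ∂π_O/∂q_O = 0: 144 - 2q_O - (q_V) = 0.
Vertex's first-order condition: 134 - 2q_V - (q_O) = 0.
Best responses: q_O = (144 - q_V)/2, q_V = (134 - q_O)/2.
Substituting one into the other gives q_O = 154/3 and q_V = 124/3.
Price P = 217 - 278/3 = 373/3.
Orion's profit: (373/3 - 73)·(154/3) = 2635.1111.

2635.11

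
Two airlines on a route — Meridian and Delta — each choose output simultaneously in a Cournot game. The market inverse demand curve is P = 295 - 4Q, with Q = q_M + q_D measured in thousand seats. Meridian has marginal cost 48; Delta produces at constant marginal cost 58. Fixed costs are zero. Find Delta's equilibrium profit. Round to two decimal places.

1431.36

Meridian's profit: π_M = (295 - 4Q)q_M - (48q_M). Setting ∂π_M/∂q_M = 0: 247 - 8q_M - 4(q_D) = 0.
Delta's profit: π_D = (295 - 4Q)q_D - (58q_D). Setting ∂π_D/∂q_D = 0: 237 - 8q_D - 4(q_M) = 0.
Rearranging gives the reaction functions q_M = (247 - 4q_D)/8 and q_D = (237 - 4q_M)/8.
Substituting one into the other gives q_M = 257/12 and q_D = 227/12.
Price P = 295 - 4·(121/3) = 401/3.
Delta's profit: (401/3 - 58)·(227/12) = 1431.3611.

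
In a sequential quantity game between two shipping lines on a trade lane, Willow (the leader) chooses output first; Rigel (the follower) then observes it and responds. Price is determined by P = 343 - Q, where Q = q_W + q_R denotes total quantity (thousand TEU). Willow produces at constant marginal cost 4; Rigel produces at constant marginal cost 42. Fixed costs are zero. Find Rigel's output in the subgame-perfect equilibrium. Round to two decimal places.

The follower Rigel best-responds to any q_W: π_R = (343 - Q)q_R - 42q_R.
Setting the follower's marginal profit to zero, 301 - q_W - 2q_R = 0, i.e. q_R = (301 - q_W)/2.
The leader anticipates this reaction. Substituting into P = 343 - Q gives P = 385/2 - (1/2)q_W, so π_W = (385/2 - (1/2)q_W)q_W - 4q_W.
Maximising: ∂π_W/∂q_W = 377/2 - q_W = 0, giving q_W = 377/2.
Then q_R = (301 - 377/2)/2 = 225/4.

56.25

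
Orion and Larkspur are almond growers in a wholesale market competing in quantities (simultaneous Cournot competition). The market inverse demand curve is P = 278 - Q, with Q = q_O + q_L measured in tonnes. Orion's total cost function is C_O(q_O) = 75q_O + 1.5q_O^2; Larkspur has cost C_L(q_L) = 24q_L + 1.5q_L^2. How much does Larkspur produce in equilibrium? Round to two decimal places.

Orion's profit: π_O = (278 - Q)q_O - (75q_O + (3/2)q_O²). Setting ∂π_O/∂q_O = 0: 203 - 5q_O - (q_L) = 0.
Larkspur's first-order condition: 254 - 5q_L - (q_O) = 0.
Rearranging gives the reaction functions q_O = (203 - q_L)/5 and q_L = (254 - q_O)/5.
Substituting one into the other gives q_O = 761/24 and q_L = 1067/24.

44.46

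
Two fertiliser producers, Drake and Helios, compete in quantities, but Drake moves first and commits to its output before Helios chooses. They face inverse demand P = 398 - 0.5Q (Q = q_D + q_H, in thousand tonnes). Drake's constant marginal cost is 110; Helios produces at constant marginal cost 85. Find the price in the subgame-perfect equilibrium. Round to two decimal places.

Solve by backward induction. Given q_D, the follower Helios maximises π_H = (398 - (1/2)q_D - (1/2)q_H)q_H - 85q_H.
Follower FOC: 313 - (1/2)q_D - q_H = 0, so q_H(q_D) = (313 - (1/2)q_D).
The leader anticipates this reaction. Substituting into P = 398 - 0.5Q gives P = 483/2 - (1/4)q_D, so π_D = (483/2 - (1/4)q_D)q_D - 110q_D.
The leader's first-order condition 263/2 - (1/2)q_D = 0 yields q_D = 263.
Then q_H = (313 - (1/2)·263) = 363/2.
Total output Q = 889/2, so price P = 398 - (1/2)·(889/2) = 703/4.

175.75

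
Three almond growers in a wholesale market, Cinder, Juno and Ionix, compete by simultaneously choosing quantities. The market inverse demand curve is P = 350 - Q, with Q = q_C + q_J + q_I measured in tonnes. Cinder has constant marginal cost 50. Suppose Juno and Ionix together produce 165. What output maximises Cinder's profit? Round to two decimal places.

67.50

With rivals' combined output fixed at 165, Cinder's profit is π_C = (350 - 165 - q_C)q_C - (50q_C) = (185 - q_C)q_C - (50q_C).
∂π_C/∂q_C = 135 - 2q_C = 0, so q_C = 135/2.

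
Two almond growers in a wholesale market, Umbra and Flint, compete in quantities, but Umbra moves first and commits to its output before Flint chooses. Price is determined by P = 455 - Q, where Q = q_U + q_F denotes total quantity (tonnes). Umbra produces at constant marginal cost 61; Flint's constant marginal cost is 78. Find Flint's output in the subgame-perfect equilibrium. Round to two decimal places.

The follower Flint best-responds to any q_U: π_F = (455 - Q)q_F - 78q_F.
∂π_F/∂q_F = 377 - q_U - 2q_F = 0 gives the reaction function q_F = (377 - q_U)/2.
The leader anticipates this reaction. Substituting into P = 455 - Q gives P = 533/2 - (1/2)q_U, so π_U = (533/2 - (1/2)q_U)q_U - 61q_U.
The leader's first-order condition 411/2 - q_U = 0 yields q_U = 411/2.
Then q_F = (377 - 411/2)/2 = 343/4.

85.75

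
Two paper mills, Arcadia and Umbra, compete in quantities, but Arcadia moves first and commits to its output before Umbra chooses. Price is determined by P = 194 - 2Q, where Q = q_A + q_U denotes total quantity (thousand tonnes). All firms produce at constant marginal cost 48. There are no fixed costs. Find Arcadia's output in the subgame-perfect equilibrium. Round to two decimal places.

Solve by backward induction. Given q_A, the follower Umbra maximises π_U = (194 - 2q_A - 2q_U)q_U - 48q_U.
Follower FOC: 146 - 2q_A - 4q_U = 0, so q_U(q_A) = (146 - 2q_A)/4.
Arcadia substitutes q_U(q_A) into its own profit: π_A = q_A(194 - 2q_A - (146 - 2q_A)/2) - 48q_A = (121 - q_A)q_A - 48q_A.
Leader FOC: 73 - 2q_A = 0, so q_A = 73/2.
Then q_U = (146 - 2·(73/2))/4 = 73/4.

36.50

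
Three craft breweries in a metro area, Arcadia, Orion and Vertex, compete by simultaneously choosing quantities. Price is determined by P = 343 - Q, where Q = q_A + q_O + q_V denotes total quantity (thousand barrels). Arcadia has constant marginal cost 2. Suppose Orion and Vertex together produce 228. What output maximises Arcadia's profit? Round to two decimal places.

With rivals' combined output fixed at 228, Arcadia's profit is π_A = (343 - 228 - q_A)q_A - (2q_A) = (115 - q_A)q_A - (2q_A).
∂π_A/∂q_A = 113 - 2q_A = 0, so q_A = 113/2.

56.50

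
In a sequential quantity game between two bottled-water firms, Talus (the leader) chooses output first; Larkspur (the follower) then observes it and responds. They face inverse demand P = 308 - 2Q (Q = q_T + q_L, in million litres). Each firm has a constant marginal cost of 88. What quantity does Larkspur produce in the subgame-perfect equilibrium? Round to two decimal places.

27.50

The follower Larkspur best-responds to any q_T: π_L = (308 - 2Q)q_L - 88q_L.
Follower FOC: 220 - 2q_T - 4q_L = 0, so q_L(q_T) = (220 - 2q_T)/4.
The leader anticipates this reaction. Substituting into P = 308 - 2Q gives P = 198 - q_T, so π_T = (198 - q_T)q_T - 88q_T.
Leader FOC: 110 - 2q_T = 0, so q_T = 55.
Then q_L = (220 - 2·55)/4 = 55/2.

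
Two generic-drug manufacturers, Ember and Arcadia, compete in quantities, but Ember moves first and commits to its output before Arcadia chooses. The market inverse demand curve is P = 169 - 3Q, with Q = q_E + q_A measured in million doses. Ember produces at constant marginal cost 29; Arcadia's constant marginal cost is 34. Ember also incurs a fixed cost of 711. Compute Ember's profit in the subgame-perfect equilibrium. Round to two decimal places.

165.04

Solve by backward induction. Given q_E, the follower Arcadia maximises π_A = (169 - 3q_E - 3q_A)q_A - 34q_A.
∂π_A/∂q_A = 135 - 3q_E - 6q_A = 0 gives the reaction function q_A = (135 - 3q_E)/6.
The leader anticipates this reaction. Substituting into P = 169 - 3Q gives P = 203/2 - (3/2)q_E, so π_E = (203/2 - (3/2)q_E)q_E - 29q_E.
Leader FOC: 145/2 - 3q_E = 0, so q_E = 145/6.
Then q_A = (135 - 3·(145/6))/6 = 125/12.
Price P = 169 - 3·(415/12) = 261/4.
Ember's profit: (261/4 - 29)·(145/6) - 711 = 165.0417.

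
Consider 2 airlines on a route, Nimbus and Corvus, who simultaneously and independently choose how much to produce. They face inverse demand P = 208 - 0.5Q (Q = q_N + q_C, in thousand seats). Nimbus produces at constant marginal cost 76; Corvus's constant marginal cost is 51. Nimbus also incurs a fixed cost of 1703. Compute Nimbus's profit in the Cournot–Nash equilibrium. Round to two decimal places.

Nimbus's profit: π_N = (208 - 0.5Q)q_N - (76q_N). Setting ∂π_N/∂q_N = 0: 132 - q_N - (1/2)(q_C) = 0.
Corvus's first-order condition: 157 - q_C - (1/2)(q_N) = 0.
So q_N = (132 - (1/2)q_C) and q_C = (157 - (1/2)q_N).
Substituting one into the other gives q_N = 214/3 and q_C = 364/3.
Price P = 208 - (1/2)·(578/3) = 335/3.
Nimbus's profit: (335/3 - 76)·(214/3) - 1703 = 841.2222.

841.22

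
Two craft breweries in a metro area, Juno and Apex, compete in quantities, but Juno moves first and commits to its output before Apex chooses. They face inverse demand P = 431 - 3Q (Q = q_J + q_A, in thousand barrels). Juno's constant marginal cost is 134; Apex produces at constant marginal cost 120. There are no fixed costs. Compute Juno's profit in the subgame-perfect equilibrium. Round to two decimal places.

3337.04

Solve by backward induction. Given q_J, the follower Apex maximises π_A = (431 - 3q_J - 3q_A)q_A - 120q_A.
Setting the follower's marginal profit to zero, 311 - 3q_J - 6q_A = 0, i.e. q_A = (311 - 3q_J)/6.
Juno substitutes q_A(q_J) into its own profit: π_J = q_J(431 - 3q_J - (311 - 3q_J)/2) - 134q_J = (551/2 - (3/2)q_J)q_J - 134q_J.
Maximising: ∂π_J/∂q_J = 283/2 - 3q_J = 0, giving q_J = 283/6.
Then q_A = (311 - 3·(283/6))/6 = 113/4.
Price P = 431 - 3·(905/12) = 819/4.
Juno's profit: (819/4 - 134)·(283/6) = 3337.0417.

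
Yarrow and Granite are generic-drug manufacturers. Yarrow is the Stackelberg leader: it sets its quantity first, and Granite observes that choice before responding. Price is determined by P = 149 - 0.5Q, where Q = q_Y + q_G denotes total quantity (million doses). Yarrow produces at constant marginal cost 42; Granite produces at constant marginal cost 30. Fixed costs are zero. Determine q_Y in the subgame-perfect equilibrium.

95

The follower Granite best-responds to any q_Y: π_G = (149 - 0.5Q)q_G - 30q_G.
Setting the follower's marginal profit to zero, 119 - (1/2)q_Y - q_G = 0, i.e. q_G = (119 - (1/2)q_Y).
The leader anticipates this reaction. Substituting into P = 149 - 0.5Q gives P = 179/2 - (1/4)q_Y, so π_Y = (179/2 - (1/4)q_Y)q_Y - 42q_Y.
The leader's first-order condition 95/2 - (1/2)q_Y = 0 yields q_Y = 95.
Then q_G = (119 - (1/2)·95) = 143/2.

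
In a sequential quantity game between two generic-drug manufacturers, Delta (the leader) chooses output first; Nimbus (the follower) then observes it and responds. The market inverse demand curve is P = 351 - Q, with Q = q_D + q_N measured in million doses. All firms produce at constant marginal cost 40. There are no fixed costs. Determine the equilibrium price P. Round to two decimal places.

The follower Nimbus best-responds to any q_D: π_N = (351 - Q)q_N - 40q_N.
Setting the follower's marginal profit to zero, 311 - q_D - 2q_N = 0, i.e. q_N = (311 - q_D)/2.
The leader anticipates this reaction. Substituting into P = 351 - Q gives P = 391/2 - (1/2)q_D, so π_D = (391/2 - (1/2)q_D)q_D - 40q_D.
The leader's first-order condition 311/2 - q_D = 0 yields q_D = 311/2.
Then q_N = (311 - 311/2)/2 = 311/4.
Total output Q = 933/4, so price P = 351 - 933/4 = 471/4.

117.75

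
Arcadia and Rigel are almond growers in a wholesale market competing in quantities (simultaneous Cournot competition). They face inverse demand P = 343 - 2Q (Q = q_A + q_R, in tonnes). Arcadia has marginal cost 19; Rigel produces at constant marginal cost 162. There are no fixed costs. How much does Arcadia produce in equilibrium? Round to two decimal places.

Arcadia's profit: π_A = (343 - 2Q)q_A - (19q_A). Setting ∂π_A/∂q_A = 0: 324 - 4q_A - 2(q_R) = 0.
Rigel's first-order condition: 181 - 4q_R - 2(q_A) = 0.
Rearranging gives the reaction functions q_A = (324 - 2q_R)/4 and q_R = (181 - 2q_A)/4.
Substituting one into the other gives q_A = 467/6 and q_R = 19/3.

77.83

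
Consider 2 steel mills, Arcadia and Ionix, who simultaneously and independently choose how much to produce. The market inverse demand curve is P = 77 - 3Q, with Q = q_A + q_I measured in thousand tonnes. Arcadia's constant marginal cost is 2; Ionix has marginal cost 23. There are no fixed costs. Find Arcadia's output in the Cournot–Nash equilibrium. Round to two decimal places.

10.67

Arcadia's profit: π_A = (77 - 3Q)q_A - (2q_A). Setting ∂π_A/∂q_A = 0: 75 - 6q_A - 3(q_I) = 0.
Ionix's first-order condition: 54 - 6q_I - 3(q_A) = 0.
So q_A = (75 - 3q_I)/6 and q_I = (54 - 3q_A)/6.
Solving the pair: q_A = 32/3, q_I = 11/3.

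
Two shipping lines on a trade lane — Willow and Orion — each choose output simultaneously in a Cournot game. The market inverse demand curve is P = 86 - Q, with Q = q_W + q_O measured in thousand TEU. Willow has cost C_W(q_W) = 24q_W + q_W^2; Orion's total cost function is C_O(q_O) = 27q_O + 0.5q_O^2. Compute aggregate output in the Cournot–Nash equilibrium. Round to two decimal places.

27.36

Willow's profit: π_W = (86 - Q)q_W - (24q_W + q_W²). Setting ∂π_W/∂q_W = 0: 62 - 4q_W - (q_O) = 0.
Orion's profit: π_O = (86 - Q)q_O - (27q_O + (1/2)q_O²). Setting ∂π_O/∂q_O = 0: 59 - 3q_O - (q_W) = 0.
Rearranging gives the reaction functions q_W = (62 - q_O)/4 and q_O = (59 - q_W)/3.
Substituting one into the other gives q_W = 127/11 and q_O = 174/11.
Total output Q = 127/11 + 174/11 = 301/11.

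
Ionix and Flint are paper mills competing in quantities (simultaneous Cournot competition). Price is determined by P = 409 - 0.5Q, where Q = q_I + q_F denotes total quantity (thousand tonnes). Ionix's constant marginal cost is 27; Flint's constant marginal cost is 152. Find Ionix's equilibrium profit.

57122

Ionix's profit: π_I = (409 - 0.5Q)q_I - (27q_I). Setting ∂π_I/∂q_I = 0: 382 - q_I - (1/2)(q_F) = 0.
Flint's profit: π_F = (409 - 0.5Q)q_F - (152q_F). Setting ∂π_F/∂q_F = 0: 257 - q_F - (1/2)(q_I) = 0.
Best responses: q_I = (382 - (1/2)q_F), q_F = (257 - (1/2)q_I).
Substituting one into the other gives q_I = 338 and q_F = 88.
Price P = 409 - (1/2)·426 = 196.
Ionix's profit: (196 - 27)·338 = 57122.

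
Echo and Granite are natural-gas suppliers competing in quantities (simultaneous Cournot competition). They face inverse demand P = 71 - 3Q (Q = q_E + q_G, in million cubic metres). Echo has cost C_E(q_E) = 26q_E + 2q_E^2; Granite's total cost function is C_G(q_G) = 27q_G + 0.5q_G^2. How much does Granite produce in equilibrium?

5

Echo's profit: π_E = (71 - 3Q)q_E - (26q_E + 2q_E²). Setting ∂π_E/∂q_E = 0: 45 - 10q_E - 3(q_G) = 0.
Granite's first-order condition: 44 - 7q_G - 3(q_E) = 0.
Best responses: q_E = (45 - 3q_G)/10, q_G = (44 - 3q_E)/7.
Solving the pair: q_E = 3, q_G = 5.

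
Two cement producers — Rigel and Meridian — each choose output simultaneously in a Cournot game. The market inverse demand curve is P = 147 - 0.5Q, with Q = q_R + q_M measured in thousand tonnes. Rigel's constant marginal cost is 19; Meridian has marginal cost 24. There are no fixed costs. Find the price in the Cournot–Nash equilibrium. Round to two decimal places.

Rigel's profit: π_R = (147 - 0.5Q)q_R - (19q_R). Setting ∂π_R/∂q_R = 0: 128 - q_R - (1/2)(q_M) = 0.
Meridian's profit: π_M = (147 - 0.5Q)q_M - (24q_M). Setting ∂π_M/∂q_M = 0: 123 - q_M - (1/2)(q_R) = 0.
So q_R = (128 - (1/2)q_M) and q_M = (123 - (1/2)q_R).
Substituting one into the other gives q_R = 266/3 and q_M = 236/3.
Total output Q = 502/3, so price P = 147 - (1/2)·(502/3) = 190/3.

63.33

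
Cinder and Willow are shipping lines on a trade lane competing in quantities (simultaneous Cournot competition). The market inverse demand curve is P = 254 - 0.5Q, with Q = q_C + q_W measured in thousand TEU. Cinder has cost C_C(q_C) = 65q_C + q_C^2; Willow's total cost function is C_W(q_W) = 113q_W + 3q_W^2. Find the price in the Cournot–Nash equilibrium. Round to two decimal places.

Cinder's profit: π_C = (254 - 0.5Q)q_C - (65q_C + q_C²). Setting ∂π_C/∂q_C = 0: 189 - 3q_C - (1/2)(q_W) = 0.
Willow's first-order condition: 141 - 7q_W - (1/2)(q_C) = 0.
Rearranging gives the reaction functions q_C = (189 - (1/2)q_W)/3 and q_W = (141 - (1/2)q_C)/7.
Substituting one into the other gives q_C = 60.3614 and q_W = 1314/83.
Total output Q = 76.1928, so price P = 254 - (1/2)·76.1928 = 215.9036.

215.90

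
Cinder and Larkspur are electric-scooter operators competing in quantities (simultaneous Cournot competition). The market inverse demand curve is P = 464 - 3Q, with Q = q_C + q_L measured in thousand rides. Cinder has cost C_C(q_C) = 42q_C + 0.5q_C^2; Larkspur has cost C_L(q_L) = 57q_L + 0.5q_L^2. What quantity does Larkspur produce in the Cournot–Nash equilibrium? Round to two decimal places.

Cinder's profit: π_C = (464 - 3Q)q_C - (42q_C + (1/2)q_C²). Setting ∂π_C/∂q_C = 0: 422 - 7q_C - 3(q_L) = 0.
Larkspur's profit: π_L = (464 - 3Q)q_L - (57q_L + (1/2)q_L²). Setting ∂π_L/∂q_L = 0: 407 - 7q_L - 3(q_C) = 0.
Best responses: q_C = (422 - 3q_L)/7, q_L = (407 - 3q_C)/7.
Substituting one into the other gives q_C = 1733/40 and q_L = 1583/40.

39.58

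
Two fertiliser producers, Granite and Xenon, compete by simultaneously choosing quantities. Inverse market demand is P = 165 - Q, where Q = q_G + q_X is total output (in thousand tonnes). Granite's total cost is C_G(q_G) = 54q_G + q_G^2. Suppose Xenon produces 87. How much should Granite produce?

With the rival's output fixed at 87, Granite's profit is π_G = (165 - 87 - q_G)q_G - (54q_G + q_G²) = (78 - q_G)q_G - (54q_G + q_G²).
∂π_G/∂q_G = 24 - 4q_G = 0, so q_G = 6.

6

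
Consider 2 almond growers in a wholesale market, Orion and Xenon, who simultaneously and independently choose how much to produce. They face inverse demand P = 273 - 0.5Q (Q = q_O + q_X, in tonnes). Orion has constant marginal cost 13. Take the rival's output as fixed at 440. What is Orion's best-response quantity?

With the rival's output fixed at 440, Orion's profit is π_O = (273 - (1/2)·440 - (1/2)q_O)q_O - (13q_O) = (53 - (1/2)q_O)q_O - (13q_O).
∂π_O/∂q_O = 40 - q_O = 0, so q_O = 40.

40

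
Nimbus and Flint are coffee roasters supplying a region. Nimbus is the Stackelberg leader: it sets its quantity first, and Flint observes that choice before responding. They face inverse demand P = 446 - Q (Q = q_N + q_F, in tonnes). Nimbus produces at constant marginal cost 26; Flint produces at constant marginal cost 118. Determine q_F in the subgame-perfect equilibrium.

36

Solve by backward induction. Given q_N, the follower Flint maximises π_F = (446 - q_N - q_F)q_F - 118q_F.
Follower FOC: 328 - q_N - 2q_F = 0, so q_F(q_N) = (328 - q_N)/2.
Nimbus substitutes q_F(q_N) into its own profit: π_N = q_N(446 - q_N - (328 - q_N)/2) - 26q_N = (282 - (1/2)q_N)q_N - 26q_N.
Maximising: ∂π_N/∂q_N = 256 - q_N = 0, giving q_N = 256.
Then q_F = (328 - 256)/2 = 36.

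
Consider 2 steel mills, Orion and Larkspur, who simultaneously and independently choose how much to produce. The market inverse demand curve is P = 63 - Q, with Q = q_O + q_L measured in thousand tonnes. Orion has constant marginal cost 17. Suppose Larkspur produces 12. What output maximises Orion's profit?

With the rival's output fixed at 12, Orion's profit is π_O = (63 - 12 - q_O)q_O - (17q_O) = (51 - q_O)q_O - (17q_O).
∂π_O/∂q_O = 34 - 2q_O = 0, so q_O = 17.

17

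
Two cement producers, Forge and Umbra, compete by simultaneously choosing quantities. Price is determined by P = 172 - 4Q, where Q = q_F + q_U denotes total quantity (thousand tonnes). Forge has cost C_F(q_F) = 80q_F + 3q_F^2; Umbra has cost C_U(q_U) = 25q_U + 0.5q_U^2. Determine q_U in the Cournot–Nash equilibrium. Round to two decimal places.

15.36

Forge's profit: π_F = (172 - 4Q)q_F - (80q_F + 3q_F²). Setting ∂π_F/∂q_F = 0: 92 - 14q_F - 4(q_U) = 0.
Umbra's first-order condition: 147 - 9q_U - 4(q_F) = 0.
Rearranging gives the reaction functions q_F = (92 - 4q_U)/14 and q_U = (147 - 4q_F)/9.
Solving the pair: q_F = 24/11, q_U = 169/11.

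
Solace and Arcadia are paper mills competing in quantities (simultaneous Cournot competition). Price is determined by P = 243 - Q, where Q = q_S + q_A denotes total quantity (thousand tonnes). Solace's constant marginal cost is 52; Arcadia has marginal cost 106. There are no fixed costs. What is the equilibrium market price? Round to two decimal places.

133.67

Solace's profit: π_S = (243 - Q)q_S - (52q_S). Setting ∂π_S/∂q_S = 0: 191 - 2q_S - (q_A) = 0.
Arcadia's profit: π_A = (243 - Q)q_A - (106q_A). Setting ∂π_A/∂q_A = 0: 137 - 2q_A - (q_S) = 0.
Best responses: q_S = (191 - q_A)/2, q_A = (137 - q_S)/2.
Substituting one into the other gives q_S = 245/3 and q_A = 83/3.
Total output Q = 328/3, so price P = 243 - 328/3 = 401/3.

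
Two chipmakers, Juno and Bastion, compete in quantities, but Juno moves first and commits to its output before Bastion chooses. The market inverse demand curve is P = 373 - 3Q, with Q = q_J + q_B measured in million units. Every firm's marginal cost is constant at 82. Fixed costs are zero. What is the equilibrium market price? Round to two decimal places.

Solve by backward induction. Given q_J, the follower Bastion maximises π_B = (373 - 3q_J - 3q_B)q_B - 82q_B.
Setting the follower's marginal profit to zero, 291 - 3q_J - 6q_B = 0, i.e. q_B = (291 - 3q_J)/6.
Juno substitutes q_B(q_J) into its own profit: π_J = q_J(373 - 3q_J - (291 - 3q_J)/2) - 82q_J = (455/2 - (3/2)q_J)q_J - 82q_J.
The leader's first-order condition 291/2 - 3q_J = 0 yields q_J = 97/2.
Then q_B = (291 - 3·(97/2))/6 = 97/4.
Total output Q = 291/4, so price P = 373 - 3·(291/4) = 619/4.

154.75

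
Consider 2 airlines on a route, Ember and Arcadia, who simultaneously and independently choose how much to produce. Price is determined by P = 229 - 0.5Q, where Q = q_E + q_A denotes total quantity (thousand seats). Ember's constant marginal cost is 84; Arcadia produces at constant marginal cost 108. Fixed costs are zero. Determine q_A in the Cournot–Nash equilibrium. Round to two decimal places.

Ember's profit: π_E = (229 - 0.5Q)q_E - (84q_E). Setting ∂π_E/∂q_E = 0: 145 - q_E - (1/2)(q_A) = 0.
Arcadia's first-order condition: 121 - q_A - (1/2)(q_E) = 0.
Best responses: q_E = (145 - (1/2)q_A), q_A = (121 - (1/2)q_E).
Solving the pair: q_E = 338/3, q_A = 194/3.

64.67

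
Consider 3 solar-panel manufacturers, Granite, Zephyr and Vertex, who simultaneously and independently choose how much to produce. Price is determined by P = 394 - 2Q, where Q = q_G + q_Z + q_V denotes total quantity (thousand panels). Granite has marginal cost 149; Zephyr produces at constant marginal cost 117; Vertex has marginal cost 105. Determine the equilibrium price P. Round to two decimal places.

191.25

Granite's profit: π_G = (394 - 2Q)q_G - (149q_G). Setting ∂π_G/∂q_G = 0: 245 - 4q_G - 2(q_Z + q_V) = 0.
Zephyr's first-order condition: 277 - 4q_Z - 2(q_G + q_V) = 0.
Vertex's first-order condition: 289 - 4q_V - 2(q_G + q_Z) = 0.
Adding the 3 first-order conditions: 811 − 8Q = 0, so Q = 811/8.
Back-substituting: q_G = (245 − 811/4)/2 = 169/8, q_Z = (277 − 811/4)/2 = 297/8, q_V = (289 − 811/4)/2 = 345/8.
Total output Q = 811/8, so price P = 394 - 2·(811/8) = 765/4.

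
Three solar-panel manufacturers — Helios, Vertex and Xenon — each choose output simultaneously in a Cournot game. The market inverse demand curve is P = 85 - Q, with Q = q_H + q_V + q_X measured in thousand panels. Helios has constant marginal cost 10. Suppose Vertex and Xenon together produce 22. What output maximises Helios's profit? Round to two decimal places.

With rivals' combined output fixed at 22, Helios's profit is π_H = (85 - 22 - q_H)q_H - (10q_H) = (63 - q_H)q_H - (10q_H).
∂π_H/∂q_H = 53 - 2q_H = 0, so q_H = 53/2.

26.50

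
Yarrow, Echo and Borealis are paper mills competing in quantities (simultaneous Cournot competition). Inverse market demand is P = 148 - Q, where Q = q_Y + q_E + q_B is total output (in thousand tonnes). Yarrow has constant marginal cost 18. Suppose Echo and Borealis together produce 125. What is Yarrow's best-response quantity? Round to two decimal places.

2.50

With rivals' combined output fixed at 125, Yarrow's profit is π_Y = (148 - 125 - q_Y)q_Y - (18q_Y) = (23 - q_Y)q_Y - (18q_Y).
∂π_Y/∂q_Y = 5 - 2q_Y = 0, so q_Y = 5/2.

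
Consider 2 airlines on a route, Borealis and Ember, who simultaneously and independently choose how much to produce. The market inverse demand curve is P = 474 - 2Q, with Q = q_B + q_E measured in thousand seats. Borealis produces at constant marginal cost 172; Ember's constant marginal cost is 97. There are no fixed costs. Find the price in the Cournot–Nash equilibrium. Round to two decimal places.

Borealis's profit: π_B = (474 - 2Q)q_B - (172q_B). Setting ∂π_B/∂q_B = 0: 302 - 4q_B - 2(q_E) = 0.
Ember's first-order condition: 377 - 4q_E - 2(q_B) = 0.
So q_B = (302 - 2q_E)/4 and q_E = (377 - 2q_B)/4.
Solving the pair: q_B = 227/6, q_E = 226/3.
Total output Q = 679/6, so price P = 474 - 2·(679/6) = 743/3.

247.67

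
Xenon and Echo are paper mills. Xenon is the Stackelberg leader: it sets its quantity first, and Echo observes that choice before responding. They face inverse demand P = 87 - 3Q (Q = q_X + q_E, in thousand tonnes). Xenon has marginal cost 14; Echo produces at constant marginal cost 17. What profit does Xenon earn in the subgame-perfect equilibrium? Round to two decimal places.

240.67

Solve by backward induction. Given q_X, the follower Echo maximises π_E = (87 - 3q_X - 3q_E)q_E - 17q_E.
Follower FOC: 70 - 3q_X - 6q_E = 0, so q_E(q_X) = (70 - 3q_X)/6.
The leader anticipates this reaction. Substituting into P = 87 - 3Q gives P = 52 - (3/2)q_X, so π_X = (52 - (3/2)q_X)q_X - 14q_X.
The leader's first-order condition 38 - 3q_X = 0 yields q_X = 38/3.
Then q_E = (70 - 3·(38/3))/6 = 16/3.
Price P = 87 - 3·18 = 33.
Xenon's profit: (33 - 14)·(38/3) = 722/3.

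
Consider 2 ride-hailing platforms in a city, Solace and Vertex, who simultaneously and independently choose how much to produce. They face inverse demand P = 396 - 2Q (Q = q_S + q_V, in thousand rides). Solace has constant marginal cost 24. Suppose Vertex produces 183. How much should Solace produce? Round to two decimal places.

1.50

With the rival's output fixed at 183, Solace's profit is π_S = (396 - 2·183 - 2q_S)q_S - (24q_S) = (30 - 2q_S)q_S - (24q_S).
∂π_S/∂q_S = 6 - 4q_S = 0, so q_S = 3/2.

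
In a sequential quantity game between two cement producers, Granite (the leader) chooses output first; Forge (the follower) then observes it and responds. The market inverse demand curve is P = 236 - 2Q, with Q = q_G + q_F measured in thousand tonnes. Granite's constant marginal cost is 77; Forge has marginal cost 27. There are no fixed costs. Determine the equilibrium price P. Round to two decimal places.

The follower Forge best-responds to any q_G: π_F = (236 - 2Q)q_F - 27q_F.
Setting the follower's marginal profit to zero, 209 - 2q_G - 4q_F = 0, i.e. q_F = (209 - 2q_G)/4.
The leader anticipates this reaction. Substituting into P = 236 - 2Q gives P = 263/2 - q_G, so π_G = (263/2 - q_G)q_G - 77q_G.
Maximising: ∂π_G/∂q_G = 109/2 - 2q_G = 0, giving q_G = 109/4.
Then q_F = (209 - 2·(109/4))/4 = 309/8.
Total output Q = 527/8, so price P = 236 - 2·(527/8) = 417/4.

104.25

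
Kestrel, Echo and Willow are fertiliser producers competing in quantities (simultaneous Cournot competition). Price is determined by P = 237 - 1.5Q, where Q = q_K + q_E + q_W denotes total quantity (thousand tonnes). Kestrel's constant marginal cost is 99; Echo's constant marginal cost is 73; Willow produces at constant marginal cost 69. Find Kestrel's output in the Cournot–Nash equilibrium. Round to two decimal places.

13.67

Kestrel's profit: π_K = (237 - 1.5Q)q_K - (99q_K). Setting ∂π_K/∂q_K = 0: 138 - 3q_K - (3/2)(q_E + q_W) = 0.
Echo's profit: π_E = (237 - 1.5Q)q_E - (73q_E). Setting ∂π_E/∂q_E = 0: 164 - 3q_E - (3/2)(q_K + q_W) = 0.
Willow's profit: π_W = (237 - 1.5Q)q_W - (69q_W). Setting ∂π_W/∂q_W = 0: 168 - 3q_W - (3/2)(q_K + q_E) = 0.
Adding the 3 first-order conditions: 470 − 6Q = 0, so Q = 235/3.
Back-substituting: q_K = (138 − 235/2)/(3/2) = 41/3, q_E = (164 − 235/2)/(3/2) = 31, q_W = (168 − 235/2)/(3/2) = 101/3.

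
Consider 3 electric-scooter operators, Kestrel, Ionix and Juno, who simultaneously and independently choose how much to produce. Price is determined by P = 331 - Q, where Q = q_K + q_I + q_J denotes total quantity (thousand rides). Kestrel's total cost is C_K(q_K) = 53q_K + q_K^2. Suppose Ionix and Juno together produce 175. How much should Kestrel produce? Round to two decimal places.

With rivals' combined output fixed at 175, Kestrel's profit is π_K = (331 - 175 - q_K)q_K - (53q_K + q_K²) = (156 - q_K)q_K - (53q_K + q_K²).
∂π_K/∂q_K = 103 - 4q_K = 0, so q_K = 103/4.

25.75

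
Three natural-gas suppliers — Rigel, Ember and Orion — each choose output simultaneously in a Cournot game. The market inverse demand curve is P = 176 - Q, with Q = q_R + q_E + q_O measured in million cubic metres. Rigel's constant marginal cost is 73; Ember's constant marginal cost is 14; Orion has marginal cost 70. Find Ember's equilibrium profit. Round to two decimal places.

Rigel's profit: π_R = (176 - Q)q_R - (73q_R). Setting ∂π_R/∂q_R = 0: 103 - 2q_R - (q_E + q_O) = 0.
Ember's first-order condition: 162 - 2q_E - (q_R + q_O) = 0.
Orion's profit: π_O = (176 - Q)q_O - (70q_O). Setting ∂π_O/∂q_O = 0: 106 - 2q_O - (q_R + q_E) = 0.
Adding the 3 conditions: 371 − 2Q − 2Q = 0, i.e. Q = 371/4.
Back-substituting: q_R = (103 − 371/4) = 41/4, q_E = (162 − 371/4) = 277/4, q_O = (106 − 371/4) = 53/4.
Price P = 176 - 371/4 = 333/4.
Ember's profit: (333/4 - 14)·(277/4) = 4795.5625.

4795.56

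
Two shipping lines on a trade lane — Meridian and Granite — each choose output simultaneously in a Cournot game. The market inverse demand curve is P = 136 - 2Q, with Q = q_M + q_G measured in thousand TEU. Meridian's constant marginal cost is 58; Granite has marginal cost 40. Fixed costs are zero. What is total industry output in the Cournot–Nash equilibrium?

Meridian's profit: π_M = (136 - 2Q)q_M - (58q_M). Setting ∂π_M/∂q_M = 0: 78 - 4q_M - 2(q_G) = 0.
Granite's profit: π_G = (136 - 2Q)q_G - (40q_G). Setting ∂π_G/∂q_G = 0: 96 - 4q_G - 2(q_M) = 0.
So q_M = (78 - 2q_G)/4 and q_G = (96 - 2q_M)/4.
Solving the pair: q_M = 10, q_G = 19.
Total output Q = 10 + 19 = 29.

29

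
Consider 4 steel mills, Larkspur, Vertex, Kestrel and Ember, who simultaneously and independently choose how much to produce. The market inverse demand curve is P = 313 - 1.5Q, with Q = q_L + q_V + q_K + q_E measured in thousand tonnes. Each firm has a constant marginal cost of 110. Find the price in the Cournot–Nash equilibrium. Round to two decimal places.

Each firm earns π_i = (313 - 1.5Q)q_i - 110q_i.
Setting ∂π_i/∂q_i = 0 with rivals' quantities fixed: 203 - 3q_i - (3/2)·Σ_{j≠i} q_j = 0.
By symmetry each firm produces the same amount; substituting Σ_{j≠i} q_j = 3q_i yields q_i = 203/(15/2) = 406/15.
Total output Q = 1624/15, so price P = 313 - (3/2)·(1624/15) = 753/5.

150.60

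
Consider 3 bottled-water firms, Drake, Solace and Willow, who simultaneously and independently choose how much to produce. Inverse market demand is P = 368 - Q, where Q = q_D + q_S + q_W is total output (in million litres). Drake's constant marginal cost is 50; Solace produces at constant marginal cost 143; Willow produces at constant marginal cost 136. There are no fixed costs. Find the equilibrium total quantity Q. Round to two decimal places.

193.75

Drake's profit: π_D = (368 - Q)q_D - (50q_D). Setting ∂π_D/∂q_D = 0: 318 - 2q_D - (q_S + q_W) = 0.
Solace's profit: π_S = (368 - Q)q_S - (143q_S). Setting ∂π_S/∂q_S = 0: 225 - 2q_S - (q_D + q_W) = 0.
Willow's profit: π_W = (368 - Q)q_W - (136q_W). Setting ∂π_W/∂q_W = 0: 232 - 2q_W - (q_D + q_S) = 0.
Adding the 3 first-order conditions: 775 − 4Q = 0, so Q = 775/4.
Back-substituting: q_D = (318 − 775/4) = 497/4, q_S = (225 − 775/4) = 125/4, q_W = (232 − 775/4) = 153/4.
Total output Q = 497/4 + 125/4 + 153/4 = 775/4.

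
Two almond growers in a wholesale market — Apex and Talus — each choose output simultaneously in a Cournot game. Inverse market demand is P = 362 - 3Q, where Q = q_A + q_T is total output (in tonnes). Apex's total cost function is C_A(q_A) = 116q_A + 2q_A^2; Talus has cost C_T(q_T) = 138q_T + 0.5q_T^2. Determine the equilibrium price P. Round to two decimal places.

236.49

Apex's profit: π_A = (362 - 3Q)q_A - (116q_A + 2q_A²). Setting ∂π_A/∂q_A = 0: 246 - 10q_A - 3(q_T) = 0.
Talus's profit: π_T = (362 - 3Q)q_T - (138q_T + (1/2)q_T²). Setting ∂π_T/∂q_T = 0: 224 - 7q_T - 3(q_A) = 0.
So q_A = (246 - 3q_T)/10 and q_T = (224 - 3q_A)/7.
Solving the pair: q_A = 1050/61, q_T = 1502/61.
Total output Q = 41.8361, so price P = 362 - 3·41.8361 = 236.4918.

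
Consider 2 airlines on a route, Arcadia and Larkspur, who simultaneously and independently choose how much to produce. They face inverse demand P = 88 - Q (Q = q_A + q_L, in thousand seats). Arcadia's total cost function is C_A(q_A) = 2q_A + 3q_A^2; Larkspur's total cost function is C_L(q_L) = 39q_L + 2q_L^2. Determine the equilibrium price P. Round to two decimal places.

71.55

Arcadia's profit: π_A = (88 - Q)q_A - (2q_A + 3q_A²). Setting ∂π_A/∂q_A = 0: 86 - 8q_A - (q_L) = 0.
Larkspur's profit: π_L = (88 - Q)q_L - (39q_L + 2q_L²). Setting ∂π_L/∂q_L = 0: 49 - 6q_L - (q_A) = 0.
Rearranging gives the reaction functions q_A = (86 - q_L)/8 and q_L = (49 - q_A)/6.
Substituting one into the other gives q_A = 467/47 and q_L = 306/47.
Total output Q = 773/47, so price P = 88 - 773/47 = 71.5532.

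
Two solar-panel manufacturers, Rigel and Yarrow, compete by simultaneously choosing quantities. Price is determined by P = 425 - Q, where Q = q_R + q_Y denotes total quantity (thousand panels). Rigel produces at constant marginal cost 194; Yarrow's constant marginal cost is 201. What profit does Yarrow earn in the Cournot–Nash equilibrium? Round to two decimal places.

5232.11

Rigel's profit: π_R = (425 - Q)q_R - (194q_R). Setting ∂π_R/∂q_R = 0: 231 - 2q_R - (q_Y) = 0.
Yarrow's first-order condition: 224 - 2q_Y - (q_R) = 0.
So q_R = (231 - q_Y)/2 and q_Y = (224 - q_R)/2.
Solving the pair: q_R = 238/3, q_Y = 217/3.
Price P = 425 - 455/3 = 820/3.
Yarrow's profit: (820/3 - 201)·(217/3) = 5232.1111.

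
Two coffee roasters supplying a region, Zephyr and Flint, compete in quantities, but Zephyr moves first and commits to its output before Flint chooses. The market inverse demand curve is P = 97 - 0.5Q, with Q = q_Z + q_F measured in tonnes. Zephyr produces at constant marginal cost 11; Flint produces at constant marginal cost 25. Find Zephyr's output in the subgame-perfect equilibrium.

The follower Flint best-responds to any q_Z: π_F = (97 - 0.5Q)q_F - 25q_F.
Setting the follower's marginal profit to zero, 72 - (1/2)q_Z - q_F = 0, i.e. q_F = (72 - (1/2)q_Z).
Zephyr substitutes q_F(q_Z) into its own profit: π_Z = q_Z(97 - (1/2)q_Z - (72 - (1/2)q_Z)/2) - 11q_Z = (61 - (1/4)q_Z)q_Z - 11q_Z.
Leader FOC: 50 - (1/2)q_Z = 0, so q_Z = 100.
Then q_F = (72 - (1/2)·100) = 22.

100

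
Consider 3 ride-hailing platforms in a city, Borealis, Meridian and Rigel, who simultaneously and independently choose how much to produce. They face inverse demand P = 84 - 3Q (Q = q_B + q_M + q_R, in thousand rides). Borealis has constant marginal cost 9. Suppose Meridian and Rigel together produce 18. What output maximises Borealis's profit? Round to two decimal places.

3.50

With rivals' combined output fixed at 18, Borealis's profit is π_B = (84 - 3·18 - 3q_B)q_B - (9q_B) = (30 - 3q_B)q_B - (9q_B).
∂π_B/∂q_B = 21 - 6q_B = 0, so q_B = 7/2.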